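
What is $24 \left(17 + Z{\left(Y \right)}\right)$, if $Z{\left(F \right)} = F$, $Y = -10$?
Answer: $168$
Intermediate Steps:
$24 \left(17 + Z{\left(Y \right)}\right) = 24 \left(17 - 10\right) = 24 \cdot 7 = 168$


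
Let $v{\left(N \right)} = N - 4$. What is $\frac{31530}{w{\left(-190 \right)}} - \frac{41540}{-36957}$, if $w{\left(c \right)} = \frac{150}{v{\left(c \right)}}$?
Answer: $- \frac{7535102858}{184785} \approx -40778.0$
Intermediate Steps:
$v{\left(N \right)} = -4 + N$
$w{\left(c \right)} = \frac{150}{-4 + c}$
$\frac{31530}{w{\left(-190 \right)}} - \frac{41540}{-36957} = \frac{31530}{150 \frac{1}{-4 - 190}} - \frac{41540}{-36957} = \frac{31530}{150 \frac{1}{-194}} - - \frac{41540}{36957} = \frac{31530}{150 \left(- \frac{1}{194}\right)} + \frac{41540}{36957} = \frac{31530}{- \frac{75}{97}} + \frac{41540}{36957} = 31530 \left(- \frac{97}{75}\right) + \frac{41540}{36957} = - \frac{203894}{5} + \frac{41540}{36957} = - \frac{7535102858}{184785}$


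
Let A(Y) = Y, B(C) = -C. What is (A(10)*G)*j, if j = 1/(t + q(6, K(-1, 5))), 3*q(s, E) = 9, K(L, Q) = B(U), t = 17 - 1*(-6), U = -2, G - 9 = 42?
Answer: 255/13 ≈ 19.615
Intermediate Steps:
G = 51 (G = 9 + 42 = 51)
t = 23 (t = 17 + 6 = 23)
K(L, Q) = 2 (K(L, Q) = -1*(-2) = 2)
q(s, E) = 3 (q(s, E) = (⅓)*9 = 3)
j = 1/26 (j = 1/(23 + 3) = 1/26 ≈ 0.038462)
(A(10)*G)*j = (10*51)*(1/26) = 510*(1/26) = 255/13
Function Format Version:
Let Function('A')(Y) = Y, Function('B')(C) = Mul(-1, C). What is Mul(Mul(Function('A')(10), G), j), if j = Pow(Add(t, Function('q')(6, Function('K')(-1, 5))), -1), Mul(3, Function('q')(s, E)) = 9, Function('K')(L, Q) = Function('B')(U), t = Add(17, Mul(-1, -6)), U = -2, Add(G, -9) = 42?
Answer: Rational(255, 13) ≈ 19.615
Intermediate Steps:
G = 51 (G = Add(9, 42) = 51)
t = 23 (t = Add(17, 6) = 23)
Function('K')(L, Q) = 2 (Function('K')(L, Q) = Mul(-1, -2) = 2)
Function('q')(s, E) = 3 (Function('q')(s, E) = Mul(Rational(1, 3), 9) = 3)
j = Rational(1, 26) (j = Pow(Add(23, 3), -1) = Pow(26, -1) = Rational(1, 26) ≈ 0.038462)
Mul(Mul(Function('A')(10), G), j) = Mul(Mul(10, 51), Rational(1, 26)) = Mul(510, Rational(1, 26)) = Rational(255, 13)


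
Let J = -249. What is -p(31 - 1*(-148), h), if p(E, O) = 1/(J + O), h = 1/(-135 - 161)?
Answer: 296/73705 ≈ 0.0040160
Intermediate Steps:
h = -1/296 (h = 1/(-296) = -1/296 ≈ -0.0033784)
p(E, O) = 1/(-249 + O)
-p(31 - 1*(-148), h) = -1/(-249 - 1/296) = -1/(-73705/296) = -1*(-296/73705) = 296/73705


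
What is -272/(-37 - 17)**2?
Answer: -68/729 ≈ -0.093278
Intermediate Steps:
-272/(-37 - 17)**2 = -272/((-54)**2) = -272/2916 = -272*1/2916 = -68/729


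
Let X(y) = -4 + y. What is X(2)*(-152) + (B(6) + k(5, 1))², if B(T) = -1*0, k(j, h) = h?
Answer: 305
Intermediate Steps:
B(T) = 0
X(2)*(-152) + (B(6) + k(5, 1))² = (-4 + 2)*(-152) + (0 + 1)² = -2*(-152) + 1² = 304 + 1 = 305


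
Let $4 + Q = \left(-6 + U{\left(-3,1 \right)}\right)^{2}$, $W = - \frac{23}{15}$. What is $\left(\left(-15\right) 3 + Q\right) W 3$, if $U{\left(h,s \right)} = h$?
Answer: $- \frac{736}{5} \approx -147.2$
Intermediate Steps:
$W = - \frac{23}{15}$ ($W = \left(-23\right) \frac{1}{15} = - \frac{23}{15} \approx -1.5333$)
$Q = 77$ ($Q = -4 + \left(-6 - 3\right)^{2} = -4 + \left(-9\right)^{2} = -4 + 81 = 77$)
$\left(\left(-15\right) 3 + Q\right) W 3 = \left(\left(-15\right) 3 + 77\right) \left(\left(- \frac{23}{15}\right) 3\right) = \left(-45 + 77\right) \left(- \frac{23}{5}\right) = 32 \left(- \frac{23}{5}\right) = - \frac{736}{5}$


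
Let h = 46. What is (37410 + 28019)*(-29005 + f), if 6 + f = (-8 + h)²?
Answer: -1803681243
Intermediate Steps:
f = 1438 (f = -6 + (-8 + 46)² = -6 + 38² = -6 + 1444 = 1438)
(37410 + 28019)*(-29005 + f) = (37410 + 28019)*(-29005 + 1438) = 65429*(-27567) = -1803681243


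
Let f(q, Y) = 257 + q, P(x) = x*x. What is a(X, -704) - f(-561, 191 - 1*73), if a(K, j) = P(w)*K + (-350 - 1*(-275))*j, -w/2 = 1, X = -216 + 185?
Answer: 52980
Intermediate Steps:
X = -31
w = -2 (w = -2*1 = -2)
P(x) = x²
a(K, j) = -75*j + 4*K (a(K, j) = (-2)²*K + (-350 - 1*(-275))*j = 4*K + (-350 + 275)*j = 4*K - 75*j = -75*j + 4*K)
a(X, -704) - f(-561, 191 - 1*73) = (-75*(-704) + 4*(-31)) - (257 - 561) = (52800 - 124) - 1*(-304) = 52676 + 304 = 52980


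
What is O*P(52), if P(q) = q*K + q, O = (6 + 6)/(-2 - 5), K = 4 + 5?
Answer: -6240/7 ≈ -891.43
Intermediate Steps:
K = 9
O = -12/7 (O = 12/(-7) = 12*(-⅐) = -12/7 ≈ -1.7143)
P(q) = 10*q (P(q) = q*9 + q = 9*q + q = 10*q)
O*P(52) = -120*52/7 = -12/7*520 = -6240/7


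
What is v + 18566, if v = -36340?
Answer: -17774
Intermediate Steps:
v + 18566 = -36340 + 18566 = -17774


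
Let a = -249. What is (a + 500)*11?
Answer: 2761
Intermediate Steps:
(a + 500)*11 = (-249 + 500)*11 = 251*11 = 2761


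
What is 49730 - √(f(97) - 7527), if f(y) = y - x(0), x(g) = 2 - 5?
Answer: 49730 - I*√7427 ≈ 49730.0 - 86.18*I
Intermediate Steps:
x(g) = -3
f(y) = 3 + y (f(y) = y - 1*(-3) = y + 3 = 3 + y)
49730 - √(f(97) - 7527) = 49730 - √((3 + 97) - 7527) = 49730 - √(100 - 7527) = 49730 - √(-7427) = 49730 - I*√7427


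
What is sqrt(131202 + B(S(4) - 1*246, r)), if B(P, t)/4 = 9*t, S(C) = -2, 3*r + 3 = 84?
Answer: 3*sqrt(14686) ≈ 363.56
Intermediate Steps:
r = 27 (r = -1 + (1/3)*84 = -1 + 28 = 27)
B(P, t) = 36*t (B(P, t) = 4*(9*t) = 36*t)
sqrt(131202 + B(S(4) - 1*246, r)) = sqrt(131202 + 36*27) = sqrt(131202 + 972) = sqrt(132174) = 3*sqrt(14686)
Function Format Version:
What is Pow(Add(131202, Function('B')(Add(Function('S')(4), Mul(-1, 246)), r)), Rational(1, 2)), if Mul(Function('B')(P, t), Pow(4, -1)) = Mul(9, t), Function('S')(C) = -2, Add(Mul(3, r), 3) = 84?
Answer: Mul(3, Pow(14686, Rational(1, 2))) ≈ 363.56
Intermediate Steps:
r = 27 (r = Add(-1, Mul(Rational(1, 3), 84)) = Add(-1, 28) = 27)
Function('B')(P, t) = Mul(36, t) (Function('B')(P, t) = Mul(4, Mul(9, t)) = Mul(36, t))
Pow(Add(131202, Function('B')(Add(Function('S')(4), Mul(-1, 246)), r)), Rational(1, 2)) = Pow(Add(131202, Mul(36, 27)), Rational(1, 2)) = Pow(Add(131202, 972), Rational(1, 2)) = Pow(132174, Rational(1, 2)) = Mul(3, Pow(14686, Rational(1, 2)))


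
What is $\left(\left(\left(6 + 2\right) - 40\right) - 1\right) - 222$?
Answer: $-255$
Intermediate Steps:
$\left(\left(\left(6 + 2\right) - 40\right) - 1\right) - 222 = \left(\left(8 - 40\right) + \left(1 - 2\right)\right) - 222 = \left(-32 - 1\right) - 222 = -33 - 222 = -255$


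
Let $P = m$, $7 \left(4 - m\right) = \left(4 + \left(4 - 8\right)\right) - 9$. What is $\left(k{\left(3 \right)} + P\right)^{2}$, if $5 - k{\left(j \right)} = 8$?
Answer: $\frac{256}{49} \approx 5.2245$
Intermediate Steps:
$k{\left(j \right)} = -3$ ($k{\left(j \right)} = 5 - 8 = -3$)
$m = \frac{37}{7}$ ($m = 4 - \frac{\left(4 + \left(4 - 8\right)\right) - 9}{7} = 4 - \frac{\left(4 - 4\right) - 9}{7} = 4 - \frac{0 - 9}{7} = 4 - - \frac{9}{7} = 4 + \frac{9}{7} = \frac{37}{7} \approx 5.2857$)
$P = \frac{37}{7} \approx 5.2857$
$\left(k{\left(3 \right)} + P\right)^{2} = \left(-3 + \frac{37}{7}\right)^{2} = \left(\frac{16}{7}\right)^{2} = \frac{256}{49}$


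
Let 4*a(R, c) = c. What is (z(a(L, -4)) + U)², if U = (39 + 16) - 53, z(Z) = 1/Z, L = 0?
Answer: 1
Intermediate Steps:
a(R, c) = c/4
z(Z) = 1/Z
U = 2 (U = 55 - 53 = 2)
(z(a(L, -4)) + U)² = (1/((¼)*(-4)) + 2)² = (1/(-1) + 2)² = (-1 + 2)² = 1² = 1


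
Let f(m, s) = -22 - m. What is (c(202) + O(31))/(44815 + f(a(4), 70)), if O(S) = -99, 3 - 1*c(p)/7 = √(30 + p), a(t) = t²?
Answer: -78/44777 - 14*√58/44777 ≈ -0.0041231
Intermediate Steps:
c(p) = 21 - 7*√(30 + p)
(c(202) + O(31))/(44815 + f(a(4), 70)) = ((21 - 7*√(30 + 202)) - 99)/(44815 + (-22 - 1*4²)) = ((21 - 14*√58) - 99)/(44815 + (-22 - 1*16)) = ((21 - 14*√58) - 99)/(44815 + (-22 - 16)) = ((21 - 14*√58) - 99)/(44815 - 38) = (-78 - 14*√58)/44777 = (-78 - 14*√58)*(1/44777) = -78/44777 - 14*√58/44777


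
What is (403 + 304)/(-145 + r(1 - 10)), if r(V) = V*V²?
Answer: -707/874 ≈ -0.80892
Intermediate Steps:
r(V) = V³
(403 + 304)/(-145 + r(1 - 10)) = (403 + 304)/(-145 + (1 - 10)³) = 707/(-145 + (-9)³) = 707/(-145 - 729) = 707/(-874) = 707*(-1/874) = -707/874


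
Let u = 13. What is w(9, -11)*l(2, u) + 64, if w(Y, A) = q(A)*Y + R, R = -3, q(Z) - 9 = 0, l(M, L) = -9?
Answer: -638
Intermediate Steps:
q(Z) = 9 (q(Z) = 9 + 0 = 9)
w(Y, A) = -3 + 9*Y (w(Y, A) = 9*Y - 3 = -3 + 9*Y)
w(9, -11)*l(2, u) + 64 = (-3 + 9*9)*(-9) + 64 = (-3 + 81)*(-9) + 64 = 78*(-9) + 64 = -702 + 64 = -638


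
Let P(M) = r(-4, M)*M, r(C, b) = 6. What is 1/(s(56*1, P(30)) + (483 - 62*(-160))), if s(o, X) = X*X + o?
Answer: 1/42859 ≈ 2.3332e-5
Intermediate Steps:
P(M) = 6*M
s(o, X) = o + X**2 (s(o, X) = X**2 + o = o + X**2)
1/(s(56*1, P(30)) + (483 - 62*(-160))) = 1/((56*1 + (6*30)**2) + (483 - 62*(-160))) = 1/((56 + 180**2) + (483 + 9920)) = 1/((56 + 32400) + 10403) = 1/(32456 + 10403) = 1/42859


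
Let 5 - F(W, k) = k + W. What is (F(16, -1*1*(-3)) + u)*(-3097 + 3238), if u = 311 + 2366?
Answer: 375483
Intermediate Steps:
u = 2677
F(W, k) = 5 - W - k (F(W, k) = 5 - (k + W) = 5 - (W + k) = 5 + (-W - k) = 5 - W - k)
(F(16, -1*1*(-3)) + u)*(-3097 + 3238) = ((5 - 1*16 - (-1*1)*(-3)) + 2677)*(-3097 + 3238) = ((5 - 16 - (-1)*(-3)) + 2677)*141 = ((5 - 16 - 1*3) + 2677)*141 = ((5 - 16 - 3) + 2677)*141 = (-14 + 2677)*141 = 2663*141 = 375483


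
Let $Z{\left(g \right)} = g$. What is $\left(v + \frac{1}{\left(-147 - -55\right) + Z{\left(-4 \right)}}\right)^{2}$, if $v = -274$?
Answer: $\frac{691953025}{9216} \approx 75082.0$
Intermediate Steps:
$\left(v + \frac{1}{\left(-147 - -55\right) + Z{\left(-4 \right)}}\right)^{2} = \left(-274 + \frac{1}{\left(-147 - -55\right) - 4}\right)^{2} = \left(-274 + \frac{1}{\left(-147 + 55\right) - 4}\right)^{2} = \left(-274 + \frac{1}{-92 - 4}\right)^{2} = \left(-274 + \frac{1}{-96}\right)^{2} = \left(-274 - \frac{1}{96}\right)^{2} = \left(- \frac{26305}{96}\right)^{2} = \frac{691953025}{9216}$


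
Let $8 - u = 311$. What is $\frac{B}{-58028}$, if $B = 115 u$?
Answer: $\frac{34845}{58028} \approx 0.60049$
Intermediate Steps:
$u = -303$ ($u = 8 - 311 = -303$)
$B = -34845$ ($B = 115 \left(-303\right) = -34845$)
$\frac{B}{-58028} = - \frac{34845}{-58028} = \left(-34845\right) \left(- \frac{1}{58028}\right) = \frac{34845}{58028}$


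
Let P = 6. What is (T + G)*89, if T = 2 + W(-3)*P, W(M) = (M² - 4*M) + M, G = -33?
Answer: 6853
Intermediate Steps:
W(M) = M² - 3*M
T = 110 (T = 2 - 3*(-3 - 3)*6 = 2 - 3*(-6)*6 = 2 + 18*6 = 2 + 108 = 110)
(T + G)*89 = (110 - 33)*89 = 77*89 = 6853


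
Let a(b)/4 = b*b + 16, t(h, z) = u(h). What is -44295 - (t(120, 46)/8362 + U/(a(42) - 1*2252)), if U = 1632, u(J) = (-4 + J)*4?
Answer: -225387217907/5088277 ≈ -44295.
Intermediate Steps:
u(J) = -16 + 4*J
t(h, z) = -16 + 4*h
a(b) = 64 + 4*b² (a(b) = 4*(b*b + 16) = 4*(b² + 16) = 4*(16 + b²) = 64 + 4*b²)
-44295 - (t(120, 46)/8362 + U/(a(42) - 1*2252)) = -44295 - ((-16 + 4*120)/8362 + 1632/((64 + 4*42²) - 1*2252)) = -44295 - ((-16 + 480)*(1/8362) + 1632/((64 + 4*1764) - 2252)) = -44295 - (464*(1/8362) + 1632/((64 + 7056) - 2252)) = -44295 - (232/4181 + 1632/(7120 - 2252)) = -44295 - (232/4181 + 1632/4868) = -44295 - (232/4181 + 1632*(1/4868)) = -44295 - (232/4181 + 408/1217) = -44295 - 1*1988192/5088277 = -44295 - 1988192/5088277 = -225387217907/5088277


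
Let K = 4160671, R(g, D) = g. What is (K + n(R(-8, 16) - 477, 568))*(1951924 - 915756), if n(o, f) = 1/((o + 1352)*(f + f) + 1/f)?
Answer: 2411789038713114111800/559430017 ≈ 4.3112e+12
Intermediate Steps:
n(o, f) = 1/(1/f + 2*f*(1352 + o)) (n(o, f) = 1/((1352 + o)*(2*f) + 1/f) = 1/(2*f*(1352 + o) + 1/f) = 1/(1/f + 2*f*(1352 + o)))
(K + n(R(-8, 16) - 477, 568))*(1951924 - 915756) = (4160671 + 568/(1 + 2704*568**2 + 2*(-8 - 477)*568**2))*(1951924 - 915756) = (4160671 + 568/(1 + 2704*322624 + 2*(-485)*322624))*1036168 = (4160671 + 568/(1 + 872375296 - 312945280))*1036168 = (4160671 + 568/559430017)*1036168 = (2327604248261975/559430017)*1036168 = 2411789038713114111800/559430017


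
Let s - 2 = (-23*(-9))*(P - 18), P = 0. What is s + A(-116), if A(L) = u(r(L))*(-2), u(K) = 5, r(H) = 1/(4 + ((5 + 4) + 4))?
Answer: -3734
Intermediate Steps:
r(H) = 1/17 (r(H) = 1/(4 + (9 + 4)) = 1/(4 + 13) = 1/17)
A(L) = -10 (A(L) = 5*(-2) = -10)
s = -3724 (s = 2 + (-23*(-9))*(0 - 18) = 2 + 207*(-18) = 2 - 3726 = -3724)
s + A(-116) = -3724 - 10 = -3734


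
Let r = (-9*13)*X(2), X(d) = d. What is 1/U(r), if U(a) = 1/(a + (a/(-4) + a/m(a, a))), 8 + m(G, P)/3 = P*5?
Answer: -206661/1178 ≈ -175.43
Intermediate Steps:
m(G, P) = -24 + 15*P (m(G, P) = -24 + 3*(P*5) = -24 + 3*(5*P) = -24 + 15*P)
r = -234 (r = -9*13*2 = -117*2 = -234)
U(a) = 1/(3*a/4 + a/(-24 + 15*a)) (U(a) = 1/(a + (a/(-4) + a/(-24 + 15*a))) = 1/(a + (a*(-¼) + a/(-24 + 15*a))) = 1/(a + (-a/4 + a/(-24 + 15*a))) = 1/(3*a/4 + a/(-24 + 15*a)))
1/U(r) = 1/(12*(-8 + 5*(-234))/(-234*(-68 + 45*(-234)))) = 1/(12*(-1/234)*(-8 - 1170)/(-68 - 10530)) = 1/(12*(-1/234)*(-1178)/(-10598)) = 1/(12*(-1/234)*(-1/10598)*(-1178)) = 1/(-1178/206661) = -206661/1178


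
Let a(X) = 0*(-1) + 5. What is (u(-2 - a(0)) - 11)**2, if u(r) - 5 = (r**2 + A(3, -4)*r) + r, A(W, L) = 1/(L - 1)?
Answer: 34969/25 ≈ 1398.8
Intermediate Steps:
a(X) = 5 (a(X) = 0 + 5 = 5)
A(W, L) = 1/(-1 + L)
u(r) = 5 + r**2 + 4*r/5 (u(r) = 5 + ((r**2 + r/(-1 - 4)) + r) = 5 + ((r**2 + r/(-5)) + r) = 5 + ((r**2 - r/5) + r) = 5 + (r**2 + 4*r/5) = 5 + r**2 + 4*r/5)
(u(-2 - a(0)) - 11)**2 = ((5 + (-2 - 1*5)**2 + 4*(-2 - 1*5)/5) - 11)**2 = ((5 + (-2 - 5)**2 + 4*(-2 - 5)/5) - 11)**2 = ((5 + (-7)**2 + (4/5)*(-7)) - 11)**2 = ((5 + 49 - 28/5) - 11)**2 = (242/5 - 11)**2 = (187/5)**2 = 34969/25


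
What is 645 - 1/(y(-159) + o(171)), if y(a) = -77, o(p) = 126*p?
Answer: 13847504/21469 ≈ 645.00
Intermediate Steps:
645 - 1/(y(-159) + o(171)) = 645 - 1/(-77 + 126*171) = 645 - 1/(-77 + 21546) = 645 - 1/21469 = 13847504/21469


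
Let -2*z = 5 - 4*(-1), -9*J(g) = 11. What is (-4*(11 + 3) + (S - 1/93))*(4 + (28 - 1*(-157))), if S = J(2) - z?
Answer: -617925/62 ≈ -9966.5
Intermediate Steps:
J(g) = -11/9 (J(g) = -⅑*11 = -11/9)
z = -9/2 (z = -(5 - 4*(-1))/2 = -(5 + 4)/2 = -½*9 = -9/2 ≈ -4.5000)
S = 59/18 (S = -11/9 - 1*(-9/2) = -11/9 + 9/2 = 59/18 ≈ 3.2778)
(-4*(11 + 3) + (S - 1/93))*(4 + (28 - 1*(-157))) = (-4*(11 + 3) + (59/18 - 1/93))*(4 + (28 - 1*(-157))) = (-4*14 + (59/18 - 1*1/93))*(4 + (28 + 157)) = (-56 + (59/18 - 1/93))*(4 + 185) = (-56 + 1823/558)*189 = -29425/558*189 = -617925/62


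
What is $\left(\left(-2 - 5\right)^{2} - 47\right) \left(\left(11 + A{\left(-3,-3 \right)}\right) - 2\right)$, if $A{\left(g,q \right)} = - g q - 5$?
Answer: $-10$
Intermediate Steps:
$A{\left(g,q \right)} = -5 - g q$ ($A{\left(g,q \right)} = - g q - 5 = -5 - g q$)
$\left(\left(-2 - 5\right)^{2} - 47\right) \left(\left(11 + A{\left(-3,-3 \right)}\right) - 2\right) = \left(\left(-2 - 5\right)^{2} - 47\right) \left(\left(11 - \left(5 - -9\right)\right) - 2\right) = \left(\left(-2 - 5\right)^{2} - 47\right) \left(\left(11 - 14\right) - 2\right) = \left(\left(-7\right)^{2} - 47\right) \left(\left(11 - 14\right) - 2\right) = \left(49 - 47\right) \left(-3 - 2\right) = 2 \left(-5\right) = -10$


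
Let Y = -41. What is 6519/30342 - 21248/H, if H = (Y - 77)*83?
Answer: 1422799/596726 ≈ 2.3843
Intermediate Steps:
H = -9794 (H = (-41 - 77)*83 = -118*83 = -9794)
6519/30342 - 21248/H = 6519/30342 - 21248/(-9794) = 6519*(1/30342) - 21248*(-1/9794) = 2173/10114 + 128/59 = 1422799/596726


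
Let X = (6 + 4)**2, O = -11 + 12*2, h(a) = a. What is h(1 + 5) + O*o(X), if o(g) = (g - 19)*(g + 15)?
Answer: 121101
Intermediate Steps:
O = 13 (O = -11 + 24 = 13)
X = 100 (X = 10**2 = 100)
o(g) = (-19 + g)*(15 + g)
h(1 + 5) + O*o(X) = (1 + 5) + 13*(-285 + 100**2 - 4*100) = 6 + 13*(-285 + 10000 - 400) = 6 + 13*9315 = 6 + 121095 = 121101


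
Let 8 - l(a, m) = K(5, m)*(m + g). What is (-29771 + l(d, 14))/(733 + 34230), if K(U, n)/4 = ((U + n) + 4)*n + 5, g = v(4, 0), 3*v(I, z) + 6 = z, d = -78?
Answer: -45459/34963 ≈ -1.3002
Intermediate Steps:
v(I, z) = -2 + z/3
g = -2 (g = -2 + (⅓)*0 = -2 + 0 = -2)
K(U, n) = 20 + 4*n*(4 + U + n) (K(U, n) = 4*(((U + n) + 4)*n + 5) = 4*((4 + U + n)*n + 5) = 4*(n*(4 + U + n) + 5) = 4*(5 + n*(4 + U + n)) = 20 + 4*n*(4 + U + n))
l(a, m) = 8 - (-2 + m)*(20 + 4*m² + 36*m) (l(a, m) = 8 - (20 + 4*m² + 16*m + 4*5*m)*(m - 2) = 8 - (20 + 4*m² + 16*m + 20*m)*(-2 + m) = 8 - (20 + 4*m² + 36*m)*(-2 + m) = 8 - (-2 + m)*(20 + 4*m² + 36*m))
(-29771 + l(d, 14))/(733 + 34230) = (-29771 + (48 - 28*14² - 4*14³ + 52*14))/(733 + 34230) = (-29771 + (48 - 28*196 - 4*2744 + 728))/34963 = (-29771 + (48 - 5488 - 10976 + 728))*(1/34963) = (-29771 - 15688)*(1/34963) = -45459*1/34963 = -45459/34963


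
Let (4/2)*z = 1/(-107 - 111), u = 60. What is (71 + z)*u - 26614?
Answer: -2436601/109 ≈ -22354.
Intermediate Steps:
z = -1/436 (z = 1/(2*(-107 - 111)) = (1/2)/(-218) = (1/2)*(-1/218) = -1/436 ≈ -0.0022936)
(71 + z)*u - 26614 = (71 - 1/436)*60 - 26614 = (30955/436)*60 - 26614 = 464325/109 - 26614 = -2436601/109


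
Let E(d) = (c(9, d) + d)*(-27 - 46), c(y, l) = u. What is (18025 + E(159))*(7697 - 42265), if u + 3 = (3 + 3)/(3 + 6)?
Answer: -683236520/3 ≈ -2.2775e+8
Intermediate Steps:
u = -7/3 (u = -3 + (3 + 3)/(3 + 6) = -3 + 6/9 = -3 + 6*(⅑) = -3 + ⅔ = -7/3 ≈ -2.3333)
c(y, l) = -7/3
E(d) = 511/3 - 73*d (E(d) = (-7/3 + d)*(-27 - 46) = (-7/3 + d)*(-73) = 511/3 - 73*d)
(18025 + E(159))*(7697 - 42265) = (18025 + (511/3 - 73*159))*(7697 - 42265) = (18025 + (511/3 - 11607))*(-34568) = (18025 - 34310/3)*(-34568) = (19765/3)*(-34568) = -683236520/3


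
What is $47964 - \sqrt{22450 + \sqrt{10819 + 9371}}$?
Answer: $47964 - \sqrt{22450 + \sqrt{20190}} \approx 47814.0$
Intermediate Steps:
$47964 - \sqrt{22450 + \sqrt{10819 + 9371}} = 47964 - \sqrt{22450 + \sqrt{20190}}$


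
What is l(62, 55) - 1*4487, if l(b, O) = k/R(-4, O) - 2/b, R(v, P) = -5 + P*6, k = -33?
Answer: -45207873/10075 ≈ -4487.1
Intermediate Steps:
R(v, P) = -5 + 6*P
l(b, O) = -33/(-5 + 6*O) - 2/b
l(62, 55) - 1*4487 = (10 - 33*62 - 12*55)/(62*(-5 + 6*55)) - 1*4487 = (10 - 2046 - 660)/(62*(-5 + 330)) - 4487 = (1/62)*(-2696)/325 - 4487 = (1/62)*(1/325)*(-2696) - 4487 = -1348/10075 - 4487 = -45207873/10075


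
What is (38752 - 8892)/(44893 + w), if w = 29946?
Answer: 29860/74839 ≈ 0.39899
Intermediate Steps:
(38752 - 8892)/(44893 + w) = (38752 - 8892)/(44893 + 29946) = 29860/74839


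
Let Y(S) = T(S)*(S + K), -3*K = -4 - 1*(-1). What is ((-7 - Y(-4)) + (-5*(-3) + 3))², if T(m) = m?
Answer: 1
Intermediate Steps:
K = 1 (K = -(-4 - 1*(-1))/3 = -(-4 + 1)/3 = -⅓*(-3) = 1)
Y(S) = S*(1 + S) (Y(S) = S*(S + 1) = S*(1 + S))
((-7 - Y(-4)) + (-5*(-3) + 3))² = ((-7 - (-4)*(1 - 4)) + (-5*(-3) + 3))² = ((-7 - (-4)*(-3)) + (15 + 3))² = ((-7 - 1*12) + 18)² = ((-7 - 12) + 18)² = (-19 + 18)² = (-1)² = 1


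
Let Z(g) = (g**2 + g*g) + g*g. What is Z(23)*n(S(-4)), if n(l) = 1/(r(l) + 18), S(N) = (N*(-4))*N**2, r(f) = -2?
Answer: 1587/16 ≈ 99.188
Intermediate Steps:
Z(g) = 3*g**2 (Z(g) = (g**2 + g**2) + g**2 = 2*g**2 + g**2 = 3*g**2)
S(N) = -4*N**3 (S(N) = (-4*N)*N**2 = -4*N**3)
n(l) = 1/16 (n(l) = 1/(-2 + 18) = 1/16)
Z(23)*n(S(-4)) = (3*23**2)*(1/16) = (3*529)*(1/16) = 1587*(1/16) = 1587/16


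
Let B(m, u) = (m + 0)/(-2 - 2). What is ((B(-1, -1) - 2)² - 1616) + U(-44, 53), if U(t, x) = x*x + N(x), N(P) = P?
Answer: 19985/16 ≈ 1249.1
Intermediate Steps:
B(m, u) = -m/4 (B(m, u) = m/(-4) = m*(-¼) = -m/4)
U(t, x) = x + x² (U(t, x) = x*x + x = x² + x = x + x²)
((B(-1, -1) - 2)² - 1616) + U(-44, 53) = ((-¼*(-1) - 2)² - 1616) + 53*(1 + 53) = ((¼ - 2)² - 1616) + 53*54 = ((-7/4)² - 1616) + 2862 = (49/16 - 1616) + 2862 = -25807/16 + 2862 = 19985/16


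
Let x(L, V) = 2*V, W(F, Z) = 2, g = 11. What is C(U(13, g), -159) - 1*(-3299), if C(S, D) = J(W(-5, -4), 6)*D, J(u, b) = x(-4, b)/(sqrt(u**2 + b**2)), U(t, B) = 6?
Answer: 3299 - 477*sqrt(10)/5 ≈ 2997.3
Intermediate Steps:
J(u, b) = 2*b/sqrt(b**2 + u**2) (J(u, b) = (2*b)/(sqrt(u**2 + b**2)) = (2*b)/(sqrt(b**2 + u**2)) = (2*b)/sqrt(b**2 + u**2) = 2*b/sqrt(b**2 + u**2))
C(S, D) = 3*D*sqrt(10)/5 (C(S, D) = (2*6/sqrt(6**2 + 2**2))*D = (2*6/sqrt(36 + 4))*D = (2*6/sqrt(40))*D = (2*6*(sqrt(10)/20))*D = (3*sqrt(10)/5)*D = 3*D*sqrt(10)/5)
C(U(13, g), -159) - 1*(-3299) = (3/5)*(-159)*sqrt(10) - 1*(-3299) = -477*sqrt(10)/5 + 3299 = 3299 - 477*sqrt(10)/5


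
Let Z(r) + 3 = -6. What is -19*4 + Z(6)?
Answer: -85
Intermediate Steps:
Z(r) = -9 (Z(r) = -3 - 6 = -9)
-19*4 + Z(6) = -19*4 - 9 = -76 - 9 = -85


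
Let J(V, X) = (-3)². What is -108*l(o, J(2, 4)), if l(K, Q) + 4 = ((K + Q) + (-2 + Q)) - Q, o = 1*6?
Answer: -972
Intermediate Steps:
J(V, X) = 9
o = 6
l(K, Q) = -6 + K + Q (l(K, Q) = -4 + (((K + Q) + (-2 + Q)) - Q) = -4 + ((-2 + K + 2*Q) - Q) = -4 + (-2 + K + Q) = -6 + K + Q)
-108*l(o, J(2, 4)) = -108*(-6 + 6 + 9) = -108*9 = -972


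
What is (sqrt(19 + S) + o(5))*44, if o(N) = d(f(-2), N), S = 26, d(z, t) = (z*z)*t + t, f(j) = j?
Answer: 1100 + 132*sqrt(5) ≈ 1395.2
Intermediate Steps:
d(z, t) = t + t*z**2 (d(z, t) = z**2*t + t = t*z**2 + t = t + t*z**2)
o(N) = 5*N (o(N) = N*(1 + (-2)**2) = N*(1 + 4) = N*5 = 5*N)
(sqrt(19 + S) + o(5))*44 = (sqrt(19 + 26) + 5*5)*44 = (sqrt(45) + 25)*44 = (3*sqrt(5) + 25)*44 = (25 + 3*sqrt(5))*44 = 1100 + 132*sqrt(5)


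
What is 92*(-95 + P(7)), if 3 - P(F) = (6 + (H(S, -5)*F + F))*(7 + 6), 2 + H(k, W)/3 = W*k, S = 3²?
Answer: 1156440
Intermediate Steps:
S = 9
H(k, W) = -6 + 3*W*k (H(k, W) = -6 + 3*(W*k) = -6 + 3*W*k)
P(F) = -75 + 1820*F (P(F) = 3 - (6 + ((-6 + 3*(-5)*9)*F + F))*(7 + 6) = 3 - (6 + ((-6 - 135)*F + F))*13 = 3 - (6 + (-141*F + F))*13 = 3 - (6 - 140*F)*13 = 3 - (78 - 1820*F) = 3 + (-78 + 1820*F) = -75 + 1820*F)
92*(-95 + P(7)) = 92*(-95 + (-75 + 1820*7)) = 92*(-95 + (-75 + 12740)) = 92*(-95 + 12665) = 92*12570 = 1156440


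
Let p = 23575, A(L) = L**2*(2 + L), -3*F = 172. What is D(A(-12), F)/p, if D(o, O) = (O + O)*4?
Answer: -1376/70725 ≈ -0.019456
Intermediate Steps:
F = -172/3 (F = -1/3*172 = -172/3 ≈ -57.333)
D(o, O) = 8*O (D(o, O) = (2*O)*4 = 8*O)
D(A(-12), F)/p = (8*(-172/3))/23575 = -1376/3*1/23575 = -1376/70725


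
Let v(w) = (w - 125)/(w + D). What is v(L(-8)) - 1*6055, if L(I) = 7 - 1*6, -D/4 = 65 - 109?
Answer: -1071859/177 ≈ -6055.7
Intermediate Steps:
D = 176 (D = -4*(65 - 109) = -4*(-44) = 176)
L(I) = 1 (L(I) = 7 - 6 = 1)
v(w) = (-125 + w)/(176 + w) (v(w) = (w - 125)/(w + 176) = (-125 + w)/(176 + w))
v(L(-8)) - 1*6055 = (-125 + 1)/(176 + 1) - 1*6055 = -124/177 - 6055 = -1071859/177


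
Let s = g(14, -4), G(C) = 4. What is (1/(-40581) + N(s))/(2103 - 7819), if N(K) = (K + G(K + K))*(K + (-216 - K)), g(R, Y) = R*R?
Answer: 1753099201/231960996 ≈ 7.5577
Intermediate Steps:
g(R, Y) = R²
s = 196 (s = 14² = 196)
N(K) = -864 - 216*K (N(K) = (K + 4)*(K + (-216 - K)) = (4 + K)*(-216) = -864 - 216*K)
(1/(-40581) + N(s))/(2103 - 7819) = (1/(-40581) + (-864 - 216*196))/(2103 - 7819) = (-1/40581 + (-864 - 42336))/(-5716) = (-1/40581 - 43200)*(-1/5716) = -1753099201/40581*(-1/5716) = 1753099201/231960996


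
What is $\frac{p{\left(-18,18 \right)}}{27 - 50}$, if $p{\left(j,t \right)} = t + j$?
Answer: $0$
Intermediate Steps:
$p{\left(j,t \right)} = j + t$
$\frac{p{\left(-18,18 \right)}}{27 - 50} = \frac{-18 + 18}{27 - 50} = \frac{0}{-23} = 0 \left(- \frac{1}{23}\right) = 0$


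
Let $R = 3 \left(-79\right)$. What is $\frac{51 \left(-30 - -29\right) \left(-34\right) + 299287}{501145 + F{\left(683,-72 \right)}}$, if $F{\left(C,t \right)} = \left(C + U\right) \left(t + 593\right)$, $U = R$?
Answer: $\frac{301021}{733511} \approx 0.41038$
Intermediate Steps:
$R = -237$
$U = -237$
$F{\left(C,t \right)} = \left(-237 + C\right) \left(593 + t\right)$ ($F{\left(C,t \right)} = \left(C - 237\right) \left(t + 593\right) = \left(-237 + C\right) \left(593 + t\right)$)
$\frac{51 \left(-30 - -29\right) \left(-34\right) + 299287}{501145 + F{\left(683,-72 \right)}} = \frac{51 \left(-30 - -29\right) \left(-34\right) + 299287}{501145 + \left(-140541 - -17064 + 593 \cdot 683 + 683 \left(-72\right)\right)} = \frac{51 \left(-30 + 29\right) \left(-34\right) + 299287}{501145 + \left(-140541 + 17064 + 405019 - 49176\right)} = \frac{51 \left(-1\right) \left(-34\right) + 299287}{501145 + 232366} = \frac{\left(-51\right) \left(-34\right) + 299287}{733511} = \left(1734 + 299287\right) \frac{1}{733511} = 301021 \cdot \frac{1}{733511} = \frac{301021}{733511}$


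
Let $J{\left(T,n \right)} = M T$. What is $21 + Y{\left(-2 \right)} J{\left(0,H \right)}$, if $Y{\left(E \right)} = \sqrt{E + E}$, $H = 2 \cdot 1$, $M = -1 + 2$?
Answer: $21$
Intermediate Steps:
$M = 1$
$H = 2$
$J{\left(T,n \right)} = T$ ($J{\left(T,n \right)} = 1 T = T$)
$Y{\left(E \right)} = \sqrt{2} \sqrt{E}$ ($Y{\left(E \right)} = \sqrt{2 E} = \sqrt{2} \sqrt{E}$)
$21 + Y{\left(-2 \right)} J{\left(0,H \right)} = 21 + \sqrt{2} \sqrt{-2} \cdot 0 = 21 + \sqrt{2} i \sqrt{2} \cdot 0 = 21 + 2 i 0 = 21 + 0 = 21$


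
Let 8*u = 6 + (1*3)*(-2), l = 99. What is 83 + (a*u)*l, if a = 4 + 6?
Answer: 83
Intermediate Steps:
u = 0 (u = (6 + (1*3)*(-2))/8 = (6 + 3*(-2))/8 = (6 - 6)/8 = (⅛)*0 = 0)
a = 10
83 + (a*u)*l = 83 + (10*0)*99 = 83 + 0*99 = 83 + 0 = 83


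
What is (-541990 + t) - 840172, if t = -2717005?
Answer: -4099167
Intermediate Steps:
(-541990 + t) - 840172 = (-541990 - 2717005) - 840172 = -3258995 - 840172 = -4099167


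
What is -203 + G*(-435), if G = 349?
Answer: -152018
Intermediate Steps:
-203 + G*(-435) = -203 + 349*(-435) = -203 - 151815 = -152018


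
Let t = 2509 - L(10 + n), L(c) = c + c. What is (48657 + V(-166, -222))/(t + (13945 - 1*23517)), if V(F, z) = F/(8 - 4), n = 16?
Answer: -97231/14230 ≈ -6.8328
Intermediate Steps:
V(F, z) = F/4
L(c) = 2*c
t = 2457 (t = 2509 - 2*(10 + 16) = 2509 - 2*26 = 2509 - 1*52 = 2509 - 52 = 2457)
(48657 + V(-166, -222))/(t + (13945 - 1*23517)) = (48657 + (¼)*(-166))/(2457 + (13945 - 1*23517)) = (48657 - 83/2)/(2457 + (13945 - 23517)) = 97231/(2*(2457 - 9572)) = (97231/2)/(-7115) = (97231/2)*(-1/7115) = -97231/14230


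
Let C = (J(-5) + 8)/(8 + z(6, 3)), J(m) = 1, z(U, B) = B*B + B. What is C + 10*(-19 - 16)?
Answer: -6991/20 ≈ -349.55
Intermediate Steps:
z(U, B) = B + B² (z(U, B) = B² + B = B + B²)
C = 9/20 (C = (1 + 8)/(8 + 3*(1 + 3)) = 9/(8 + 3*4) = 9/(8 + 12) = 9/20 ≈ 0.45000)
C + 10*(-19 - 16) = 9/20 + 10*(-19 - 16) = 9/20 + 10*(-35) = 9/20 - 350 = -6991/20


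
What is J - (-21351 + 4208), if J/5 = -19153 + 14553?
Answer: -5857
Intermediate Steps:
J = -23000 (J = 5*(-19153 + 14553) = 5*(-4600) = -23000)
J - (-21351 + 4208) = -23000 - (-21351 + 4208) = -23000 - 1*(-17143) = -23000 + 17143 = -5857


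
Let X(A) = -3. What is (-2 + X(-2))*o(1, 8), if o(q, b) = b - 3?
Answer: -25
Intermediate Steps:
o(q, b) = -3 + b
(-2 + X(-2))*o(1, 8) = (-2 - 3)*(-3 + 8) = -5*5 = -25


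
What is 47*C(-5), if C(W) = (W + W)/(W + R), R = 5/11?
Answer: 517/5 ≈ 103.40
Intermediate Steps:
R = 5/11 (R = 5*(1/11) = 5/11 ≈ 0.45455)
C(W) = 2*W/(5/11 + W) (C(W) = (W + W)/(W + 5/11) = (2*W)/(5/11 + W) = 2*W/(5/11 + W))
47*C(-5) = 47*(22*(-5)/(5 + 11*(-5))) = 47*(22*(-5)/(5 - 55)) = 47*(22*(-5)/(-50)) = 47*(22*(-5)*(-1/50)) = 47*(11/5) = 517/5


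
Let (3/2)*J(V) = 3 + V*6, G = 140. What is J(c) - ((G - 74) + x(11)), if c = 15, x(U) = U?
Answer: -15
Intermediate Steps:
J(V) = 2 + 4*V (J(V) = 2*(3 + V*6)/3 = 2*(3 + 6*V)/3 = 2 + 4*V)
J(c) - ((G - 74) + x(11)) = (2 + 4*15) - ((140 - 74) + 11) = (2 + 60) - (66 + 11) = 62 - 1*77 = 62 - 77 = -15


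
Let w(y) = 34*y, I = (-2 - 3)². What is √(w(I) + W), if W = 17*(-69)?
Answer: I*√323 ≈ 17.972*I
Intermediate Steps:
I = 25 (I = (-5)² = 25)
W = -1173
√(w(I) + W) = √(34*25 - 1173) = √(850 - 1173) = √(-323) = I*√323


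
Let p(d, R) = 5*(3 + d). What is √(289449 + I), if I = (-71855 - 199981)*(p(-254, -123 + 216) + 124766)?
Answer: 3*I*√3730494083 ≈ 1.8323e+5*I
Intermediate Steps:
p(d, R) = 15 + 5*d
I = -33574736196 (I = (-71855 - 199981)*((15 + 5*(-254)) + 124766) = -271836*((15 - 1270) + 124766) = -271836*(-1255 + 124766) = -271836*123511 = -33574736196)
√(289449 + I) = √(289449 - 33574736196) = √(-33574446747) = 3*I*√3730494083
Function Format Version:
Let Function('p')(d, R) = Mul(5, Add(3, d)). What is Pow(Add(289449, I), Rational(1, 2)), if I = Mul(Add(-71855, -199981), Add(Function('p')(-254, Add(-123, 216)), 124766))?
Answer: Mul(3, I, Pow(3730494083, Rational(1, 2))) ≈ Mul(1.8323e+5, I)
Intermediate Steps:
Function('p')(d, R) = Add(15, Mul(5, d))
I = -33574736196 (I = Mul(Add(-71855, -199981), Add(Add(15, Mul(5, -254)), 124766)) = Mul(-271836, Add(Add(15, -1270), 124766)) = Mul(-271836, Add(-1255, 124766)) = Mul(-271836, 123511) = -33574736196)
Pow(Add(289449, I), Rational(1, 2)) = Pow(Add(289449, -33574736196), Rational(1, 2)) = Pow(-33574446747, Rational(1, 2)) = Mul(3, I, Pow(3730494083, Rational(1, 2)))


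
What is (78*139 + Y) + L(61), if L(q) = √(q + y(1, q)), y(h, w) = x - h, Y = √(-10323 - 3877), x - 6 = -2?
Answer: 10850 + 10*I*√142 ≈ 10850.0 + 119.16*I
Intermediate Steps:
x = 4 (x = 6 - 2 = 4)
Y = 10*I*√142 (Y = √(-14200) = 10*I*√142 ≈ 119.16*I)
y(h, w) = 4 - h
L(q) = √(3 + q) (L(q) = √(q + (4 - 1*1)) = √(q + (4 - 1)) = √(q + 3) = √(3 + q))
(78*139 + Y) + L(61) = (78*139 + 10*I*√142) + √(3 + 61) = (10842 + 10*I*√142) + √64 = (10842 + 10*I*√142) + 8 = 10850 + 10*I*√142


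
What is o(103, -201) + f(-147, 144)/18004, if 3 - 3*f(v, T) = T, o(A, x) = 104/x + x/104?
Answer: -230773339/94088904 ≈ -2.4527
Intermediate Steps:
o(A, x) = 104/x + x/104 (o(A, x) = 104/x + x*(1/104) = 104/x + x/104)
f(v, T) = 1 - T/3
o(103, -201) + f(-147, 144)/18004 = (104/(-201) + (1/104)*(-201)) + (1 - 1/3*144)/18004 = (104*(-1/201) - 201/104) + (1 - 48)*(1/18004) = (-104/201 - 201/104) - 47*1/18004 = -51217/20904 - 47/18004 = -230773339/94088904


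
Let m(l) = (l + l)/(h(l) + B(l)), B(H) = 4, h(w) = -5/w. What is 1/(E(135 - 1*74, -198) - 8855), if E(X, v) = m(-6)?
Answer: -29/256867 ≈ -0.00011290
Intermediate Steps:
m(l) = 2*l/(4 - 5/l) (m(l) = (l + l)/(-5/l + 4) = (2*l)/(4 - 5/l) = 2*l/(4 - 5/l))
E(X, v) = -72/29 (E(X, v) = 2*(-6)²/(-5 + 4*(-6)) = 2*36/(-5 - 24) = 2*36/(-29) = 2*36*(-1/29) = -72/29)
1/(E(135 - 1*74, -198) - 8855) = 1/(-72/29 - 8855) = 1/(-256867/29) = -29/256867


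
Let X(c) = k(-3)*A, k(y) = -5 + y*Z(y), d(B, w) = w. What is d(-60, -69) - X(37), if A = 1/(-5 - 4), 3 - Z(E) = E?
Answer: -644/9 ≈ -71.556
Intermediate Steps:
Z(E) = 3 - E
k(y) = -5 + y*(3 - y)
A = -⅑ (A = 1/(-9) = -⅑ ≈ -0.11111)
X(c) = 23/9 (X(c) = (-5 - 1*(-3)*(-3 - 3))*(-⅑) = (-5 - 1*(-3)*(-6))*(-⅑) = (-5 - 18)*(-⅑) = -23*(-⅑) = 23/9)
d(-60, -69) - X(37) = -69 - 1*23/9 = -69 - 23/9 = -644/9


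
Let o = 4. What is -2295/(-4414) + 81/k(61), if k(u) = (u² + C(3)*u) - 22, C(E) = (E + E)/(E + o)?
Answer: 20922381/38635742 ≈ 0.54153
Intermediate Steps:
C(E) = 2*E/(4 + E) (C(E) = (E + E)/(E + 4) = (2*E)/(4 + E) = 2*E/(4 + E))
k(u) = -22 + u² + 6*u/7 (k(u) = (u² + (2*3/(4 + 3))*u) - 22 = (u² + (2*3/7)*u) - 22 = (u² + (2*3*(⅐))*u) - 22 = (u² + 6*u/7) - 22 = -22 + u² + 6*u/7)
-2295/(-4414) + 81/k(61) = -2295/(-4414) + 81/(-22 + 61² + (6/7)*61) = -2295*(-1/4414) + 81/(-22 + 3721 + 366/7) = 2295/4414 + 81/(26259/7) = 2295/4414 + 81*(7/26259) = 2295/4414 + 189/8753 = 20922381/38635742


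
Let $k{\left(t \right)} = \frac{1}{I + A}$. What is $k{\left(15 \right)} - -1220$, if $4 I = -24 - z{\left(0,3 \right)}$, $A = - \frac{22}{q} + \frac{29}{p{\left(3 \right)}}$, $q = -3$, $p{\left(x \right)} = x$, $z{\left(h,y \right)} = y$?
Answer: $\frac{50024}{41} \approx 1220.1$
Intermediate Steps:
$A = 17$ ($A = - \frac{22}{-3} + \frac{29}{3} = \left(-22\right) \left(- \frac{1}{3}\right) + 29 \cdot \frac{1}{3} = \frac{22}{3} + \frac{29}{3} = 17$)
$I = - \frac{27}{4}$ ($I = \frac{-24 - 3}{4} = \frac{1}{4} \left(-27\right) = - \frac{27}{4} \approx -6.75$)
$k{\left(t \right)} = \frac{4}{41}$ ($k{\left(t \right)} = \frac{1}{- \frac{27}{4} + 17} = \frac{1}{\frac{41}{4}} = \frac{4}{41}$)
$k{\left(15 \right)} - -1220 = \frac{4}{41} - -1220 = \frac{4}{41} + 1220 = \frac{50024}{41}$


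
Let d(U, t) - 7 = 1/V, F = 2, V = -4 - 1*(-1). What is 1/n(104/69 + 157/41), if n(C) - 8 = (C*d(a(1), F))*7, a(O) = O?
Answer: 8487/2181476 ≈ 0.0038905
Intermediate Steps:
V = -3 (V = -4 + 1 = -3)
d(U, t) = 20/3 (d(U, t) = 7 + 1/(-3) = 7 - 1/3 = 20/3)
n(C) = 8 + 140*C/3 (n(C) = 8 + (C*(20/3))*7 = 8 + (20*C/3)*7 = 8 + 140*C/3)
1/n(104/69 + 157/41) = 1/(8 + 140*(104/69 + 157/41)/3) = 1/(8 + (140/3)*(15097/2829)) = 1/(8 + 2113580/8487) = 1/(2181476/8487) = 8487/2181476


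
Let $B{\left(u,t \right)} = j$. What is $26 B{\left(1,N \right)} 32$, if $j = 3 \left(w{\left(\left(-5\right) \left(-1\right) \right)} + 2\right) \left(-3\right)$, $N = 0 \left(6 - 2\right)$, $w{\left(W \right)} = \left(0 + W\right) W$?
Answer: $-202176$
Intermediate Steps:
$w{\left(W \right)} = W^{2}$ ($w{\left(W \right)} = W W = W^{2}$)
$N = 0$ ($N = 0 \cdot 4 = 0$)
$j = -243$ ($j = 3 \left(\left(\left(-5\right) \left(-1\right)\right)^{2} + 2\right) \left(-3\right) = 3 \left(5^{2} + 2\right) \left(-3\right) = 3 \left(25 + 2\right) \left(-3\right) = 3 \cdot 27 \left(-3\right) = 81 \left(-3\right) = -243$)
$B{\left(u,t \right)} = -243$
$26 B{\left(1,N \right)} 32 = 26 \left(-243\right) 32 = \left(-6318\right) 32 = -202176$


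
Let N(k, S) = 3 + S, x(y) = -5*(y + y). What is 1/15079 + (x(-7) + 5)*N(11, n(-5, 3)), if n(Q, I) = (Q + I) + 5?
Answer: 6785551/15079 ≈ 450.00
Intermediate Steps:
n(Q, I) = 5 + I + Q (n(Q, I) = (I + Q) + 5 = 5 + I + Q)
x(y) = -10*y
1/15079 + (x(-7) + 5)*N(11, n(-5, 3)) = 1/15079 + (-10*(-7) + 5)*(3 + (5 + 3 - 5)) = 1/15079 + (70 + 5)*(3 + 3) = 1/15079 + 75*6 = 1/15079 + 450 = 6785551/15079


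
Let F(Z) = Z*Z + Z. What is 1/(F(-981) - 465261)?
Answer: 1/496119 ≈ 2.0156e-6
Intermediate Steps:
F(Z) = Z + Z² (F(Z) = Z² + Z = Z + Z²)
1/(F(-981) - 465261) = 1/(-981*(1 - 981) - 465261) = 1/(-981*(-980) - 465261) = 1/(961380 - 465261) = 1/496119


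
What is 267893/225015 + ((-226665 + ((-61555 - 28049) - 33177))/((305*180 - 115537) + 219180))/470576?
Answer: 1427606336888581/1199113465768680 ≈ 1.1906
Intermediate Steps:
267893/225015 + ((-226665 + ((-61555 - 28049) - 33177))/((305*180 - 115537) + 219180))/470576 = 267893*(1/225015) + ((-226665 + (-89604 - 33177))/((54900 - 115537) + 219180))*(1/470576) = 267893/225015 + ((-226665 - 122781)/(-60637 + 219180))*(1/470576) = 267893/225015 - 349446/158543*(1/470576) = 267893/225015 - 349446*1/158543*(1/470576) = 267893/225015 - 349446/158543*1/470576 = 267893/225015 - 174723/37303265384 = 1427606336888581/1199113465768680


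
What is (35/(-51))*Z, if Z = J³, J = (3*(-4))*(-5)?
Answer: -2520000/17 ≈ -1.4824e+5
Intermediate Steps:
J = 60 (J = -12*(-5) = 60)
Z = 216000 (Z = 60³ = 216000)
(35/(-51))*Z = (35/(-51))*216000 = (35*(-1/51))*216000 = -35/51*216000 = -2520000/17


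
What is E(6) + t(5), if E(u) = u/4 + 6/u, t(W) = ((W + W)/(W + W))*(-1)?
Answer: 3/2 ≈ 1.5000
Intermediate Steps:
t(W) = -1 (t(W) = ((2*W)/((2*W)))*(-1) = ((2*W)*(1/(2*W)))*(-1) = 1*(-1) = -1)
E(u) = 6/u + u/4 (E(u) = u*(1/4) + 6/u = u/4 + 6/u = 6/u + u/4)
E(6) + t(5) = (6/6 + (1/4)*6) - 1 = (6*(1/6) + 3/2) - 1 = (1 + 3/2) - 1 = 5/2 - 1 = 3/2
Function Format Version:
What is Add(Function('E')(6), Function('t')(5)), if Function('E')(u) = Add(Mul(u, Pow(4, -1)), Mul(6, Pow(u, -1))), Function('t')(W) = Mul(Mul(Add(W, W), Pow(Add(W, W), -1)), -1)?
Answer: Rational(3, 2) ≈ 1.5000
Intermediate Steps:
Function('t')(W) = -1 (Function('t')(W) = Mul(Mul(Mul(2, W), Pow(Mul(2, W), -1)), -1) = Mul(Mul(Mul(2, W), Mul(Rational(1, 2), Pow(W, -1))), -1) = Mul(1, -1) = -1)
Function('E')(u) = Add(Mul(6, Pow(u, -1)), Mul(Rational(1, 4), u)) (Function('E')(u) = Add(Mul(u, Rational(1, 4)), Mul(6, Pow(u, -1))) = Add(Mul(Rational(1, 4), u), Mul(6, Pow(u, -1))) = Add(Mul(6, Pow(u, -1)), Mul(Rational(1, 4), u)))
Add(Function('E')(6), Function('t')(5)) = Add(Add(Mul(6, Pow(6, -1)), Mul(Rational(1, 4), 6)), -1) = Add(Add(Mul(6, Rational(1, 6)), Rational(3, 2)), -1) = Add(Add(1, Rational(3, 2)), -1) = Add(Rational(5, 2), -1) = Rational(3, 2)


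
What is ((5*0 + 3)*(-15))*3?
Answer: -135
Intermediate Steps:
((5*0 + 3)*(-15))*3 = ((0 + 3)*(-15))*3 = (3*(-15))*3 = -45*3 = -135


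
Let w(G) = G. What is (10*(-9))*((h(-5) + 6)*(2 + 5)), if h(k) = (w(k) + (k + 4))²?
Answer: -26460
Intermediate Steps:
h(k) = (4 + 2*k)² (h(k) = (k + (k + 4))² = (k + (4 + k))² = (4 + 2*k)²)
(10*(-9))*((h(-5) + 6)*(2 + 5)) = (10*(-9))*((4*(2 - 5)² + 6)*(2 + 5)) = -90*(4*(-3)² + 6)*7 = -90*(4*9 + 6)*7 = -90*(36 + 6)*7 = -3780*7 = -90*294 = -26460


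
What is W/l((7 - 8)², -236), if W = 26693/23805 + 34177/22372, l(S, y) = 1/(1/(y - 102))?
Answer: -1410759281/180007125480 ≈ -0.0078372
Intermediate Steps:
l(S, y) = -102 + y (l(S, y) = 1/(1/(-102 + y)) = -102 + y)
W = 1410759281/532565460 (W = 26693*(1/23805) + 34177*(1/22372) = 26693/23805 + 34177/22372 = 1410759281/532565460 ≈ 2.6490)
W/l((7 - 8)², -236) = 1410759281/(532565460*(-102 - 236)) = (1410759281/532565460)/(-338) = (1410759281/532565460)*(-1/338) = -1410759281/180007125480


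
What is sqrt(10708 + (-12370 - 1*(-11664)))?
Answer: sqrt(10002) ≈ 100.01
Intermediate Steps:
sqrt(10708 + (-12370 - 1*(-11664))) = sqrt(10708 + (-12370 + 11664)) = sqrt(10708 - 706) = sqrt(10002)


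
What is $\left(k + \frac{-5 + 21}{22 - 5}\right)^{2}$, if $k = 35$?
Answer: $\frac{373321}{289} \approx 1291.8$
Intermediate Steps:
$\left(k + \frac{-5 + 21}{22 - 5}\right)^{2} = \left(35 + \frac{-5 + 21}{22 - 5}\right)^{2} = \left(35 + \frac{16}{17}\right)^{2} = \left(\frac{611}{17}\right)^{2} = \frac{373321}{289}$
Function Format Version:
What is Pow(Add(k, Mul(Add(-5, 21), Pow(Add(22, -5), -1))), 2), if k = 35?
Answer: Rational(373321, 289) ≈ 1291.8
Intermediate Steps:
Pow(Add(k, Mul(Add(-5, 21), Pow(Add(22, -5), -1))), 2) = Pow(Add(35, Mul(Add(-5, 21), Pow(Add(22, -5), -1))), 2) = Pow(Add(35, Mul(16, Pow(17, -1))), 2) = Pow(Add(35, Mul(16, Rational(1, 17))), 2) = Pow(Add(35, Rational(16, 17)), 2) = Pow(Rational(611, 17), 2) = Rational(373321, 289)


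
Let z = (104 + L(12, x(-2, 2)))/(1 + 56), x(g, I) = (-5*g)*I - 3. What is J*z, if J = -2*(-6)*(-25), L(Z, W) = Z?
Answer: -11600/19 ≈ -610.53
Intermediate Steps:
x(g, I) = -3 - 5*I*g (x(g, I) = -5*I*g - 3 = -3 - 5*I*g)
z = 116/57 (z = (104 + 12)/(1 + 56) = 116/57 ≈ 2.0351)
J = -300 (J = 12*(-25) = -300)
J*z = -300*116/57 = -11600/19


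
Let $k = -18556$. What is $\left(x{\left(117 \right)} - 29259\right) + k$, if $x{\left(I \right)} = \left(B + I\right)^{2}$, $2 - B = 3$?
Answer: $-34359$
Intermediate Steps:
$B = -1$ ($B = 2 - 3 = -1$)
$x{\left(I \right)} = \left(-1 + I\right)^{2}$
$\left(x{\left(117 \right)} - 29259\right) + k = \left(\left(-1 + 117\right)^{2} - 29259\right) - 18556 = \left(116^{2} - 29259\right) - 18556 = \left(13456 - 29259\right) - 18556 = -15803 - 18556 = -34359$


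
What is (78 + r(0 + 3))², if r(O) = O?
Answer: 6561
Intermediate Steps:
(78 + r(0 + 3))² = (78 + (0 + 3))² = (78 + 3)² = 81² = 6561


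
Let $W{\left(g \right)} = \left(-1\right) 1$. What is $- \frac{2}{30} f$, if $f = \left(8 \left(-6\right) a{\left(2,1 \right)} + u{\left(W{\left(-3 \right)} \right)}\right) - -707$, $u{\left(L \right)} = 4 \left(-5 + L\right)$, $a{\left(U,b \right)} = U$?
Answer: $- \frac{587}{15} \approx -39.133$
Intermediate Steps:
$W{\left(g \right)} = -1$
$u{\left(L \right)} = -20 + 4 L$
$f = 587$ ($f = \left(8 \left(-6\right) 2 + \left(-20 + 4 \left(-1\right)\right)\right) - -707 = \left(\left(-48\right) 2 - 24\right) + 707 = \left(-96 - 24\right) + 707 = -120 + 707 = 587$)
$- \frac{2}{30} f = - \frac{2}{30} \cdot 587 = \left(-2\right) \frac{1}{30} \cdot 587 = \left(- \frac{1}{15}\right) 587 = - \frac{587}{15}$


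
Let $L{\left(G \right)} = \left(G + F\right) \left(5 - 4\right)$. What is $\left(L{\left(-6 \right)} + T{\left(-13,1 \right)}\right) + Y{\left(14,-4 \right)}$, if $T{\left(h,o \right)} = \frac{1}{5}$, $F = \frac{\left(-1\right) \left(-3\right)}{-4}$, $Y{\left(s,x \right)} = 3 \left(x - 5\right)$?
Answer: $- \frac{671}{20} \approx -33.55$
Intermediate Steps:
$Y{\left(s,x \right)} = -15 + 3 x$ ($Y{\left(s,x \right)} = 3 \left(-5 + x\right) = -15 + 3 x$)
$F = - \frac{3}{4}$ ($F = 3 \left(- \frac{1}{4}\right) = - \frac{3}{4} \approx -0.75$)
$T{\left(h,o \right)} = \frac{1}{5}$
$L{\left(G \right)} = - \frac{3}{4} + G$ ($L{\left(G \right)} = \left(G - \frac{3}{4}\right) \left(5 - 4\right) = \left(- \frac{3}{4} + G\right) 1 = - \frac{3}{4} + G$)
$\left(L{\left(-6 \right)} + T{\left(-13,1 \right)}\right) + Y{\left(14,-4 \right)} = \left(\left(- \frac{3}{4} - 6\right) + \frac{1}{5}\right) + \left(-15 + 3 \left(-4\right)\right) = \left(- \frac{27}{4} + \frac{1}{5}\right) - 27 = - \frac{131}{20} - 27 = - \frac{671}{20}$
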